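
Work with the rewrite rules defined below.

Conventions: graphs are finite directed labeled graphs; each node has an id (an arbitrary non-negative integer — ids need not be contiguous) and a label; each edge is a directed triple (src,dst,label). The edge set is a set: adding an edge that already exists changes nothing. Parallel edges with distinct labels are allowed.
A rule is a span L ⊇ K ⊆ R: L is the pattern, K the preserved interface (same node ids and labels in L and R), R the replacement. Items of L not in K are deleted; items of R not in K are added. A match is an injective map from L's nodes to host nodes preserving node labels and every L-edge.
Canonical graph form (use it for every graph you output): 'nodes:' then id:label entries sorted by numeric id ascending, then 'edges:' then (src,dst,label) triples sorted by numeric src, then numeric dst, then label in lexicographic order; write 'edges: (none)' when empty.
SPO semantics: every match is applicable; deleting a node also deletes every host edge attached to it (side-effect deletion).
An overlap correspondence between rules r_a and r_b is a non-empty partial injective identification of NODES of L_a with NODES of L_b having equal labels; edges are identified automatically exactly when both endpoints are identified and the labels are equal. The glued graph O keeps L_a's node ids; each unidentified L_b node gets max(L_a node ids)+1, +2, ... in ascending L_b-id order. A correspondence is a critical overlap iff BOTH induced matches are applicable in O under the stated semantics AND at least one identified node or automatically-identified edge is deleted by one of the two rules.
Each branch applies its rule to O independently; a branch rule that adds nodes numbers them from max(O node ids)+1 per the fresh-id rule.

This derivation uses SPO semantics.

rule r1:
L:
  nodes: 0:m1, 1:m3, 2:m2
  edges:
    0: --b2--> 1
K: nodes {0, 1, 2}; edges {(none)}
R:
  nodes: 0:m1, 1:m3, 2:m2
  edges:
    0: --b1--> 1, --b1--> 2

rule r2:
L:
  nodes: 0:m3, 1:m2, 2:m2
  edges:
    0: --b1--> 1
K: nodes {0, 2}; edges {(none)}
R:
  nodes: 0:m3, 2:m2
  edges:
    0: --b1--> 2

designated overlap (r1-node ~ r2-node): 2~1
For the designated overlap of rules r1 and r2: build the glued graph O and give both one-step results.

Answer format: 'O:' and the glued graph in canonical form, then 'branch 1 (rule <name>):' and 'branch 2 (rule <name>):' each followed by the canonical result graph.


O:
nodes: 0:m1, 1:m3, 2:m2, 3:m3, 4:m2
edges: (0,1,b2); (3,2,b1)
branch 1 (rule r1):
nodes: 0:m1, 1:m3, 2:m2, 3:m3, 4:m2
edges: (0,1,b1); (0,2,b1); (3,2,b1)
branch 2 (rule r2):
nodes: 0:m1, 1:m3, 3:m3, 4:m2
edges: (0,1,b2); (3,4,b1)


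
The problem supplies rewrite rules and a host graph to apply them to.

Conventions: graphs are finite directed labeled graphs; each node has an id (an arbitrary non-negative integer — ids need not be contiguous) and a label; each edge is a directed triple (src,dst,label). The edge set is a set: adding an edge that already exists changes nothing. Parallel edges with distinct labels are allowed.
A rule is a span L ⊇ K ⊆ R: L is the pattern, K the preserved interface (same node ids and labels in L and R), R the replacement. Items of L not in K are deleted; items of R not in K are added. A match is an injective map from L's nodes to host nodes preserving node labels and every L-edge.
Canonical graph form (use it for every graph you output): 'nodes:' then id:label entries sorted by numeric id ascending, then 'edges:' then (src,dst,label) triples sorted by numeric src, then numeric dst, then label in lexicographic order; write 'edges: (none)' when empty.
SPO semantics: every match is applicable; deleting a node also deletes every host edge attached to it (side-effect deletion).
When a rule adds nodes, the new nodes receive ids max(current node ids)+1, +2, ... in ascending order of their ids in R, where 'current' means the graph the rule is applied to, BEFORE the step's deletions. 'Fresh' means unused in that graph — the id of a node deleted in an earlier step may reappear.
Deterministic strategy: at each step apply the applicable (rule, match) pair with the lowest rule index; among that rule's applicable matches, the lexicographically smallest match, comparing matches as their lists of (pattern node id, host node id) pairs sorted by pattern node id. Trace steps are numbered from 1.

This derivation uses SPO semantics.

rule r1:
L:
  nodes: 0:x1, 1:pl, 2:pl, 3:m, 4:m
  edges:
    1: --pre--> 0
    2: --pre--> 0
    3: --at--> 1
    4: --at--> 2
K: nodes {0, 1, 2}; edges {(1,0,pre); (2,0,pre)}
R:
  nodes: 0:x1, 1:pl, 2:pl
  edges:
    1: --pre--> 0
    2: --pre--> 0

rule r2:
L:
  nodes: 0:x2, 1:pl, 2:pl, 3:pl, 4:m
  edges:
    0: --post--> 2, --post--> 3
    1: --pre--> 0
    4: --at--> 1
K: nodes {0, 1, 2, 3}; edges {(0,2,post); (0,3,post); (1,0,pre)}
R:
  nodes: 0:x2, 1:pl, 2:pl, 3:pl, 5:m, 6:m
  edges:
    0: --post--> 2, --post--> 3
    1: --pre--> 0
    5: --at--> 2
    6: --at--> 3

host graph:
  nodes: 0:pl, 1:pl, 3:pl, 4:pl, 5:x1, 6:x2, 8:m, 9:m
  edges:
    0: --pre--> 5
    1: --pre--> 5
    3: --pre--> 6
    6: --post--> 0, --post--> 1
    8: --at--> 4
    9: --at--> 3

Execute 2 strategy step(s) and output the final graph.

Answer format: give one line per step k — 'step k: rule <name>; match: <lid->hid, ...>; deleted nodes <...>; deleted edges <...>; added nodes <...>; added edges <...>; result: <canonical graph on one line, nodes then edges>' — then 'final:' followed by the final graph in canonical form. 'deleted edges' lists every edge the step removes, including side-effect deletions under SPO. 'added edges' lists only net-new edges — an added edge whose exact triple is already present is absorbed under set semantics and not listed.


step 1: rule r2; match: 0->6, 1->3, 2->0, 3->1, 4->9; deleted nodes 9; deleted edges (9,3,at); added nodes 10, 11; added edges (10,0,at); (11,1,at); result: nodes: 0:pl, 1:pl, 3:pl, 4:pl, 5:x1, 6:x2, 8:m, 10:m, 11:m edges: (0,5,pre); (1,5,pre); (3,6,pre); (6,0,post); (6,1,post); (8,4,at); (10,0,at); (11,1,at)
step 2: rule r1; match: 0->5, 1->0, 2->1, 3->10, 4->11; deleted nodes 10, 11; deleted edges (10,0,at); (11,1,at); added nodes (none); added edges (none); result: nodes: 0:pl, 1:pl, 3:pl, 4:pl, 5:x1, 6:x2, 8:m edges: (0,5,pre); (1,5,pre); (3,6,pre); (6,0,post); (6,1,post); (8,4,at)
final:
nodes: 0:pl, 1:pl, 3:pl, 4:pl, 5:x1, 6:x2, 8:m
edges: (0,5,pre); (1,5,pre); (3,6,pre); (6,0,post); (6,1,post); (8,4,at)


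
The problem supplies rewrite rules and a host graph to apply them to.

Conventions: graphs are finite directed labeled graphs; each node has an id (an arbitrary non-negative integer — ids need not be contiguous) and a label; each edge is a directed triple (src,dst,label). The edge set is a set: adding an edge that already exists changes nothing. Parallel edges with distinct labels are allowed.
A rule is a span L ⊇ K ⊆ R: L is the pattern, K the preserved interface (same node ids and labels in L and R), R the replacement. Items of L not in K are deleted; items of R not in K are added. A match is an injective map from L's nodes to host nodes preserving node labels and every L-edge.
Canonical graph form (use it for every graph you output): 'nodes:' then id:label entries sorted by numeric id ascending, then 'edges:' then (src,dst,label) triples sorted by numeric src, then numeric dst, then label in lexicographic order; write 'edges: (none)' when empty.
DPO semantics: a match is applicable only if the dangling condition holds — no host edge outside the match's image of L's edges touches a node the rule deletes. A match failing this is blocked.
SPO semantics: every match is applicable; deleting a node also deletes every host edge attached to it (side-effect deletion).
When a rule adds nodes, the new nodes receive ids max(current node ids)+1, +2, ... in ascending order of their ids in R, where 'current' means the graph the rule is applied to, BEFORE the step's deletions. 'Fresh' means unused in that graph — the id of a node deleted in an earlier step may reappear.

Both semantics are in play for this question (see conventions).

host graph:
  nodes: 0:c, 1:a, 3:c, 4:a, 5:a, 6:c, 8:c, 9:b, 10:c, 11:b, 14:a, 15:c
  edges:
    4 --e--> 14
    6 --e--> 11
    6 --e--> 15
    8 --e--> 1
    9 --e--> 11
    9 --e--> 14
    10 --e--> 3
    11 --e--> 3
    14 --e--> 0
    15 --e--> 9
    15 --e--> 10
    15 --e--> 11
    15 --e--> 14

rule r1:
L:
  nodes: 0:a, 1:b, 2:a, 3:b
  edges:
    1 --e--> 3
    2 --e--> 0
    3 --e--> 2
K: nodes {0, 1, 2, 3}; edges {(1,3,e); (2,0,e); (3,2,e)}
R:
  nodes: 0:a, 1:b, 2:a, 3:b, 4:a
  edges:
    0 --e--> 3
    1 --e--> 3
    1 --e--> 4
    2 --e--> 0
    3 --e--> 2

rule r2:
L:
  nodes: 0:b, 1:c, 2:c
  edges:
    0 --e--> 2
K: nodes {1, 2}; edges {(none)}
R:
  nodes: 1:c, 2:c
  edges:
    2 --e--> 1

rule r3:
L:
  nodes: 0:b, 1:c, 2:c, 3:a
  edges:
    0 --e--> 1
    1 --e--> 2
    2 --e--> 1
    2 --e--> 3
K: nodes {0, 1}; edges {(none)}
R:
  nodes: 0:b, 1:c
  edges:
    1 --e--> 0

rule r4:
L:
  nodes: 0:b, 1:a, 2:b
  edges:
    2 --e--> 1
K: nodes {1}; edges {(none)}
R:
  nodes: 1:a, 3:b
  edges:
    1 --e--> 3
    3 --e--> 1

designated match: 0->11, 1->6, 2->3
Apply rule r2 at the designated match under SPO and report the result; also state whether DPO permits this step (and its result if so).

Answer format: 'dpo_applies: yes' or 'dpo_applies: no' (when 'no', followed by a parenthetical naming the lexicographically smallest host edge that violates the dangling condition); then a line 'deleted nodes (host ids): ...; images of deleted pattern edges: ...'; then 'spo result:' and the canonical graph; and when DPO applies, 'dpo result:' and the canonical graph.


dpo_applies: no
(the rule deletes node 11, which keeps host edge (6,11,e) outside the match image — the dangling condition fails, DPO blocks; SPO proceeds and side-deletes such edges)
deleted nodes (host ids): 11; images of deleted pattern edges: (11,3,e)
spo result:
nodes: 0:c, 1:a, 3:c, 4:a, 5:a, 6:c, 8:c, 9:b, 10:c, 14:a, 15:c
edges: (3,6,e); (4,14,e); (6,15,e); (8,1,e); (9,14,e); (10,3,e); (14,0,e); (15,9,e); (15,10,e); (15,14,e)


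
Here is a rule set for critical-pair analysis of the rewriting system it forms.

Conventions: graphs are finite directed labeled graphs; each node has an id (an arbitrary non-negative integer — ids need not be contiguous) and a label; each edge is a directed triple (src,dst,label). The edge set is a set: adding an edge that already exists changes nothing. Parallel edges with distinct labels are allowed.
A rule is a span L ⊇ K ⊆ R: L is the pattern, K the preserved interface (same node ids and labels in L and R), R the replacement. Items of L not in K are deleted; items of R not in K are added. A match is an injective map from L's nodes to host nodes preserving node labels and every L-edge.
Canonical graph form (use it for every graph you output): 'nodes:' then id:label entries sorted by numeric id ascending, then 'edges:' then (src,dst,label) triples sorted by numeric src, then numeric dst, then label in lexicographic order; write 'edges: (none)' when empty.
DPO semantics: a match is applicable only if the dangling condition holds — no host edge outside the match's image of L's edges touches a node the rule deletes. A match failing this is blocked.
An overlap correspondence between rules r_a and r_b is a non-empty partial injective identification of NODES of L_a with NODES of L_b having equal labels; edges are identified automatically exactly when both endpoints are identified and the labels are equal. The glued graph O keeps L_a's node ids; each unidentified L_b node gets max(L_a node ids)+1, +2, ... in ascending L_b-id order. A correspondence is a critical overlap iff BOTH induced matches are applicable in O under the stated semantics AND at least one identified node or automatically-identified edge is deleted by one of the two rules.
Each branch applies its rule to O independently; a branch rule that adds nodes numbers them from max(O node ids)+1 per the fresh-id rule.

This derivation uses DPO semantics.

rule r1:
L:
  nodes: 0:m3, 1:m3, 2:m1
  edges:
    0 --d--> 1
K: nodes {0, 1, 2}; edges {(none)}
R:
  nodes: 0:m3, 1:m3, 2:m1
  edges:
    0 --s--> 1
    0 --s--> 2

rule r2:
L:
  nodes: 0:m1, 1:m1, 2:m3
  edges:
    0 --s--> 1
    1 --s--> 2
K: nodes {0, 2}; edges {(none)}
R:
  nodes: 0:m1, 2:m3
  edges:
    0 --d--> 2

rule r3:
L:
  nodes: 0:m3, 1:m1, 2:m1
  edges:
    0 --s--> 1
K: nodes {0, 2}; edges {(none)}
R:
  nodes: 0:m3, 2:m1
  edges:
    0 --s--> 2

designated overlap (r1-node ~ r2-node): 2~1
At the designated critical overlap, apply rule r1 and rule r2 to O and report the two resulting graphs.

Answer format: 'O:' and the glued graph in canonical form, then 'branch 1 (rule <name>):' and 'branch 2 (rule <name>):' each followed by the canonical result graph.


O:
nodes: 0:m3, 1:m3, 2:m1, 3:m1, 4:m3
edges: (0,1,d); (2,4,s); (3,2,s)
branch 1 (rule r1):
nodes: 0:m3, 1:m3, 2:m1, 3:m1, 4:m3
edges: (0,1,s); (0,2,s); (2,4,s); (3,2,s)
branch 2 (rule r2):
nodes: 0:m3, 1:m3, 3:m1, 4:m3
edges: (0,1,d); (3,4,d)


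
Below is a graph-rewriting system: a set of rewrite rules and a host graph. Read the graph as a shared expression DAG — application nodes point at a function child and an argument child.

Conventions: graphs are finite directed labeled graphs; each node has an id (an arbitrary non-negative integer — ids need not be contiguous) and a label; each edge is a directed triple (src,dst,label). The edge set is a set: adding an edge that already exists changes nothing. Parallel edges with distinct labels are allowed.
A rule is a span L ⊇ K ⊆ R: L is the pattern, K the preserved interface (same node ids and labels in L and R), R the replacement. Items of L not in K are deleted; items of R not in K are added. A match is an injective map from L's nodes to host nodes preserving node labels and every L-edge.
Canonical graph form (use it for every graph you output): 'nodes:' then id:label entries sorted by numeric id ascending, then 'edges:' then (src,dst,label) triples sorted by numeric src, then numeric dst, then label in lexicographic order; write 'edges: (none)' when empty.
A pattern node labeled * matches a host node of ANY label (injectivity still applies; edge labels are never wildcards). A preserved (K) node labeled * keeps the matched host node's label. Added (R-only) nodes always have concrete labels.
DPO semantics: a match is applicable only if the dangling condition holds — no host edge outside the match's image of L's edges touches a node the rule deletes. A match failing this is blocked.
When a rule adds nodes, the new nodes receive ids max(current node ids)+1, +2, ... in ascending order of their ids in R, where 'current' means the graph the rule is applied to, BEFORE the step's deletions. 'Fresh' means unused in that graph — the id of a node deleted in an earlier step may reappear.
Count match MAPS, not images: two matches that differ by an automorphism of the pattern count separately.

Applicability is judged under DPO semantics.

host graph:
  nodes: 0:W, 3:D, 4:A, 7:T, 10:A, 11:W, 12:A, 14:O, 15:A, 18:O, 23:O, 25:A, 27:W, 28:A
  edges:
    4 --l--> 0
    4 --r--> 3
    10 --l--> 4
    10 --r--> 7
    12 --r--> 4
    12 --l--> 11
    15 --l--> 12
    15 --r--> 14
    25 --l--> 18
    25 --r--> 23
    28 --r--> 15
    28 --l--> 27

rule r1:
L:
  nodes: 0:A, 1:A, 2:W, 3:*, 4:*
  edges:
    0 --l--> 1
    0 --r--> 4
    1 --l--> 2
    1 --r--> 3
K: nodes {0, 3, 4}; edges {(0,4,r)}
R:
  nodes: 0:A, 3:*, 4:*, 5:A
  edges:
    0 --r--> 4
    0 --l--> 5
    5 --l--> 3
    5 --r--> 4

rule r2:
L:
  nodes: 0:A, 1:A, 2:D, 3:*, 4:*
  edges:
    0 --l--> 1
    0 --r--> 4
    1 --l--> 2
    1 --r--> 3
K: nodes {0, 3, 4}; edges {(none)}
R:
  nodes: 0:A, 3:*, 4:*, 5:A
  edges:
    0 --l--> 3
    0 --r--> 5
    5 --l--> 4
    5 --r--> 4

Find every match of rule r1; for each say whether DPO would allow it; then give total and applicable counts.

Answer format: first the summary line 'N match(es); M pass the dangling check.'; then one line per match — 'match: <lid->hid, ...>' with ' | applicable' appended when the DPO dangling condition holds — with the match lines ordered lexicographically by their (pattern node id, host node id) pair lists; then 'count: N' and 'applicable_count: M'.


2 match(es); 1 pass the dangling check.
match: 0->10, 1->4, 2->0, 3->3, 4->7
match: 0->15, 1->12, 2->11, 3->4, 4->14 | applicable
count: 2
applicable_count: 1


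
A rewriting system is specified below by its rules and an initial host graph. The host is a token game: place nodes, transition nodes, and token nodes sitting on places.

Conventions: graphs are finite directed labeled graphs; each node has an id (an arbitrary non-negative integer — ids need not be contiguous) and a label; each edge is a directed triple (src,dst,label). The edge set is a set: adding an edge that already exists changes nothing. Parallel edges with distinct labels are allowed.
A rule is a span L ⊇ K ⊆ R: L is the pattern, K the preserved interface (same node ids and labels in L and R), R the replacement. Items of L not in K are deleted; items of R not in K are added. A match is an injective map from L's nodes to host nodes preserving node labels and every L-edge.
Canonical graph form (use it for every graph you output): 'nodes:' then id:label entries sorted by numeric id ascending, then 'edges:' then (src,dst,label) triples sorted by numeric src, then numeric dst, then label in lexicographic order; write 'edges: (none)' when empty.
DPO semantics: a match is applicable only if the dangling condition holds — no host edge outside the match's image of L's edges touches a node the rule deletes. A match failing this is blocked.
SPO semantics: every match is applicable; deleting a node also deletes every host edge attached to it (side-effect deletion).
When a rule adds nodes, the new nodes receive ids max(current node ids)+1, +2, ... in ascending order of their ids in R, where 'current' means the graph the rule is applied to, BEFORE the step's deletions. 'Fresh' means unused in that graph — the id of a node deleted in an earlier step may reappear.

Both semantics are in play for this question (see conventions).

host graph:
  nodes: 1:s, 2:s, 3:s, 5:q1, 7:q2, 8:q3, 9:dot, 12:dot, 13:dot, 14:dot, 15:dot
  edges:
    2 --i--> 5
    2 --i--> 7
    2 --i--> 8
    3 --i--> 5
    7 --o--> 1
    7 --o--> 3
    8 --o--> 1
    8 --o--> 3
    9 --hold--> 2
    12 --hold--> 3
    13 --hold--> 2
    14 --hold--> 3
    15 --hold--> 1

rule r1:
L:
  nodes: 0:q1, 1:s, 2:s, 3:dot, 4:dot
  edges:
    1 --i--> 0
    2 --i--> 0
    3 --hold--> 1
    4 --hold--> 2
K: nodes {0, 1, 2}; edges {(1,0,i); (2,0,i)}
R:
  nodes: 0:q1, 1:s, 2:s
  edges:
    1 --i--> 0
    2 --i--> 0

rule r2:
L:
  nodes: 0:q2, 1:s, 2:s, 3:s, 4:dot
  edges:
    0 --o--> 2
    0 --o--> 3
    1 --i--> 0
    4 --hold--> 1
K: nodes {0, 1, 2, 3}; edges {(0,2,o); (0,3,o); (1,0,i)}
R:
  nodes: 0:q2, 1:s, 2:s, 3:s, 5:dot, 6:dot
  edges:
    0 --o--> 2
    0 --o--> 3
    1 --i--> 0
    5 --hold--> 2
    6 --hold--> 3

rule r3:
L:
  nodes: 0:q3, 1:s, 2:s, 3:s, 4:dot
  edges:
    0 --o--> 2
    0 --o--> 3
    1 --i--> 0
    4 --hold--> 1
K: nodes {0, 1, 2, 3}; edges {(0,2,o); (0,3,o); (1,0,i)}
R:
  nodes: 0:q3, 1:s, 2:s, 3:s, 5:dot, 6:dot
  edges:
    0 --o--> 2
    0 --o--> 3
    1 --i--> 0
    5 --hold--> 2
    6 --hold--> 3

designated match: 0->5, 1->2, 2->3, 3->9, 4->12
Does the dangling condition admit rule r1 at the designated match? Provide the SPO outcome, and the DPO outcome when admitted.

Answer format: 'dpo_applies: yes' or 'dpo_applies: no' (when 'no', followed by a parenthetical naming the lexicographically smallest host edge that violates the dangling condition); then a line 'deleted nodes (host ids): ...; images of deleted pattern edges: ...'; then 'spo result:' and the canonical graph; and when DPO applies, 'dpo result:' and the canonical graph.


dpo_applies: yes
deleted nodes (host ids): 9, 12; images of deleted pattern edges: (9,2,hold); (12,3,hold)
spo result:
nodes: 1:s, 2:s, 3:s, 5:q1, 7:q2, 8:q3, 13:dot, 14:dot, 15:dot
edges: (2,5,i); (2,7,i); (2,8,i); (3,5,i); (7,1,o); (7,3,o); (8,1,o); (8,3,o); (13,2,hold); (14,3,hold); (15,1,hold)
dpo result:
nodes: 1:s, 2:s, 3:s, 5:q1, 7:q2, 8:q3, 13:dot, 14:dot, 15:dot
edges: (2,5,i); (2,7,i); (2,8,i); (3,5,i); (7,1,o); (7,3,o); (8,1,o); (8,3,o); (13,2,hold); (14,3,hold); (15,1,hold)


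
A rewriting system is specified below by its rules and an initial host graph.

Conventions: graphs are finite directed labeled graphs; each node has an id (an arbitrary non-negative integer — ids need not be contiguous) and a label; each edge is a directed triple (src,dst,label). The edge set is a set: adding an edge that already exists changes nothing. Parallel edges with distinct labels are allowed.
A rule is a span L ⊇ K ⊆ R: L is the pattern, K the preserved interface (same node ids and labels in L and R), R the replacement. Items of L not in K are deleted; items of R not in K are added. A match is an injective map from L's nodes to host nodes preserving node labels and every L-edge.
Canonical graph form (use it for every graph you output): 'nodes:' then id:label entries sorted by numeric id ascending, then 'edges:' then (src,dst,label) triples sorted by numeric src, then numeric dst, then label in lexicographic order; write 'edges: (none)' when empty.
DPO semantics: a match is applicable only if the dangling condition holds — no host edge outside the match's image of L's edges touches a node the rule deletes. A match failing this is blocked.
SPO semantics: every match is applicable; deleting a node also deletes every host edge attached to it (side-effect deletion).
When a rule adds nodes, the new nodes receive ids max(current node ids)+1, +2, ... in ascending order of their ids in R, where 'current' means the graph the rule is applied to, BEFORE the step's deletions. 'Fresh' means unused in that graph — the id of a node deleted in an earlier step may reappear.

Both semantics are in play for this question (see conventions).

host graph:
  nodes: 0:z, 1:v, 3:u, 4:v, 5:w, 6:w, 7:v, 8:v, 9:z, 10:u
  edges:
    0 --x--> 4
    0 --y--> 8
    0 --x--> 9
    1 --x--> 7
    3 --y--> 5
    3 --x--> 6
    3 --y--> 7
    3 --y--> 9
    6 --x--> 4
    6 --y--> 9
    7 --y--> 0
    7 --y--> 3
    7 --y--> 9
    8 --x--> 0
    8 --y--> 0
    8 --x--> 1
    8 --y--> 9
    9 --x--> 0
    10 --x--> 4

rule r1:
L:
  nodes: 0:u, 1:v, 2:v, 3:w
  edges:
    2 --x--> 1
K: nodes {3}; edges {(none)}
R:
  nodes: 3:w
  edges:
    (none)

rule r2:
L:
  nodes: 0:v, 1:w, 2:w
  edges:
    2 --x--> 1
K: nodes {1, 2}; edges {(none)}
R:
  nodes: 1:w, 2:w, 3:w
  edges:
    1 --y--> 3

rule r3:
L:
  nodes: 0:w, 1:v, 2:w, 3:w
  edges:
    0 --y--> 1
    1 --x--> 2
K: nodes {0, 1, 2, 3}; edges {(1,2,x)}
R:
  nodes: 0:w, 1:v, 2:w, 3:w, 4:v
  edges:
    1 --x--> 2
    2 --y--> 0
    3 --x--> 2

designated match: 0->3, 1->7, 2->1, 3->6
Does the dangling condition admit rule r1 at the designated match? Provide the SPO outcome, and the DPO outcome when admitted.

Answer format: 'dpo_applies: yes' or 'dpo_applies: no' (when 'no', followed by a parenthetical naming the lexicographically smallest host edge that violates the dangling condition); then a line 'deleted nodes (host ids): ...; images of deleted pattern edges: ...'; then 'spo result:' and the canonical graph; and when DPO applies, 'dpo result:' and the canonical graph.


dpo_applies: no
(the rule deletes node 3, which keeps host edge (3,5,y) outside the match image — the dangling condition fails, DPO blocks; SPO proceeds and side-deletes such edges)
deleted nodes (host ids): 1, 3, 7; images of deleted pattern edges: (1,7,x)
spo result:
nodes: 0:z, 4:v, 5:w, 6:w, 8:v, 9:z, 10:u
edges: (0,4,x); (0,8,y); (0,9,x); (6,4,x); (6,9,y); (8,0,x); (8,0,y); (8,9,y); (9,0,x); (10,4,x)


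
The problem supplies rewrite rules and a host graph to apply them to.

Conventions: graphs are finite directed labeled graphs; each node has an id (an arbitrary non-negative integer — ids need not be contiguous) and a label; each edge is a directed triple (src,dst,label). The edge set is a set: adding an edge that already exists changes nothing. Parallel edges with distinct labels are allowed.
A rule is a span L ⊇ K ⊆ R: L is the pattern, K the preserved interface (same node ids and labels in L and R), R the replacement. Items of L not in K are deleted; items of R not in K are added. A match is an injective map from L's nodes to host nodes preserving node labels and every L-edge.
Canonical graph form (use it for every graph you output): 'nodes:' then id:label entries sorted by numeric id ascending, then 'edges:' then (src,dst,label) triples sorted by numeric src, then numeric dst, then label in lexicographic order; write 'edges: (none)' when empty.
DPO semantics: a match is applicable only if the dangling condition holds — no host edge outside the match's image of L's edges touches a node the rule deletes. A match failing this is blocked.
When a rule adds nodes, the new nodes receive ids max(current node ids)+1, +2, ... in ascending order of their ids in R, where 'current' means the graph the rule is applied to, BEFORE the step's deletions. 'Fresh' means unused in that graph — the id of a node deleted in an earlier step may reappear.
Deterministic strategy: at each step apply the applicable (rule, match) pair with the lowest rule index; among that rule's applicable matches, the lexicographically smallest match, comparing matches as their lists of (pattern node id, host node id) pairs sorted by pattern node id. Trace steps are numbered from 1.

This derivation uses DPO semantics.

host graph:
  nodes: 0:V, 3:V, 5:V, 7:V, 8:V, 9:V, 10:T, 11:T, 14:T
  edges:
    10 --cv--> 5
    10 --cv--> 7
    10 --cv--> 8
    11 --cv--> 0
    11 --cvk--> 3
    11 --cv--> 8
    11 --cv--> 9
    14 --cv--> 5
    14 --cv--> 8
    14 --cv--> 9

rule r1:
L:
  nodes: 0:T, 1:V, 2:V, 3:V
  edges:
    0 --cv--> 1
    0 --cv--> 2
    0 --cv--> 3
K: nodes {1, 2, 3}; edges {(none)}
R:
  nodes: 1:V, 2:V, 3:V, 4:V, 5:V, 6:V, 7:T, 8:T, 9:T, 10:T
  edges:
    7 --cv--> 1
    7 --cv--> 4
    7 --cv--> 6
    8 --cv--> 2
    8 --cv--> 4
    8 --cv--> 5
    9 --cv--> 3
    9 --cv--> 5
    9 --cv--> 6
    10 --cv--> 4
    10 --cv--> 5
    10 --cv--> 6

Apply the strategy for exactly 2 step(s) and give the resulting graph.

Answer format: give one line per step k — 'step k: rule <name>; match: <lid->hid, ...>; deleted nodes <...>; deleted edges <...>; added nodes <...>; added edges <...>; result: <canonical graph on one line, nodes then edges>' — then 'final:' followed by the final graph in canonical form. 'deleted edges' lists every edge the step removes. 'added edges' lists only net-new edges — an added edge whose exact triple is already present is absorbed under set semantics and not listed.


step 1: rule r1; match: 0->10, 1->5, 2->7, 3->8; deleted nodes 10; deleted edges (10,5,cv); (10,7,cv); (10,8,cv); added nodes 15, 16, 17, 18, 19, 20, 21; added edges (18,5,cv); (18,15,cv); (18,17,cv); (19,7,cv); (19,15,cv); (19,16,cv); (20,8,cv); (20,16,cv); (20,17,cv); (21,15,cv); (21,16,cv); (21,17,cv); result: nodes: 0:V, 3:V, 5:V, 7:V, 8:V, 9:V, 11:T, 14:T, 15:V, 16:V, 17:V, 18:T, 19:T, 20:T, 21:T edges: (11,0,cv); (11,3,cvk); (11,8,cv); (11,9,cv); (14,5,cv); (14,8,cv); (14,9,cv); (18,5,cv); (18,15,cv); (18,17,cv); (19,7,cv); (19,15,cv); (19,16,cv); (20,8,cv); (20,16,cv); (20,17,cv); (21,15,cv); (21,16,cv); (21,17,cv)
step 2: rule r1; match: 0->14, 1->5, 2->8, 3->9; deleted nodes 14; deleted edges (14,5,cv); (14,8,cv); (14,9,cv); added nodes 22, 23, 24, 25, 26, 27, 28; added edges (25,5,cv); (25,22,cv); (25,24,cv); (26,8,cv); (26,22,cv); (26,23,cv); (27,9,cv); (27,23,cv); (27,24,cv); (28,22,cv); (28,23,cv); (28,24,cv); result: nodes: 0:V, 3:V, 5:V, 7:V, 8:V, 9:V, 11:T, 15:V, 16:V, 17:V, 18:T, 19:T, 20:T, 21:T, 22:V, 23:V, 24:V, 25:T, 26:T, 27:T, 28:T edges: (11,0,cv); (11,3,cvk); (11,8,cv); (11,9,cv); (18,5,cv); (18,15,cv); (18,17,cv); (19,7,cv); (19,15,cv); (19,16,cv); (20,8,cv); (20,16,cv); (20,17,cv); (21,15,cv); (21,16,cv); (21,17,cv); (25,5,cv); (25,22,cv); (25,24,cv); (26,8,cv); (26,22,cv); (26,23,cv); (27,9,cv); (27,23,cv); (27,24,cv); (28,22,cv); (28,23,cv); (28,24,cv)
final:
nodes: 0:V, 3:V, 5:V, 7:V, 8:V, 9:V, 11:T, 15:V, 16:V, 17:V, 18:T, 19:T, 20:T, 21:T, 22:V, 23:V, 24:V, 25:T, 26:T, 27:T, 28:T
edges: (11,0,cv); (11,3,cvk); (11,8,cv); (11,9,cv); (18,5,cv); (18,15,cv); (18,17,cv); (19,7,cv); (19,15,cv); (19,16,cv); (20,8,cv); (20,16,cv); (20,17,cv); (21,15,cv); (21,16,cv); (21,17,cv); (25,5,cv); (25,22,cv); (25,24,cv); (26,8,cv); (26,22,cv); (26,23,cv); (27,9,cv); (27,23,cv); (27,24,cv); (28,22,cv); (28,23,cv); (28,24,cv)


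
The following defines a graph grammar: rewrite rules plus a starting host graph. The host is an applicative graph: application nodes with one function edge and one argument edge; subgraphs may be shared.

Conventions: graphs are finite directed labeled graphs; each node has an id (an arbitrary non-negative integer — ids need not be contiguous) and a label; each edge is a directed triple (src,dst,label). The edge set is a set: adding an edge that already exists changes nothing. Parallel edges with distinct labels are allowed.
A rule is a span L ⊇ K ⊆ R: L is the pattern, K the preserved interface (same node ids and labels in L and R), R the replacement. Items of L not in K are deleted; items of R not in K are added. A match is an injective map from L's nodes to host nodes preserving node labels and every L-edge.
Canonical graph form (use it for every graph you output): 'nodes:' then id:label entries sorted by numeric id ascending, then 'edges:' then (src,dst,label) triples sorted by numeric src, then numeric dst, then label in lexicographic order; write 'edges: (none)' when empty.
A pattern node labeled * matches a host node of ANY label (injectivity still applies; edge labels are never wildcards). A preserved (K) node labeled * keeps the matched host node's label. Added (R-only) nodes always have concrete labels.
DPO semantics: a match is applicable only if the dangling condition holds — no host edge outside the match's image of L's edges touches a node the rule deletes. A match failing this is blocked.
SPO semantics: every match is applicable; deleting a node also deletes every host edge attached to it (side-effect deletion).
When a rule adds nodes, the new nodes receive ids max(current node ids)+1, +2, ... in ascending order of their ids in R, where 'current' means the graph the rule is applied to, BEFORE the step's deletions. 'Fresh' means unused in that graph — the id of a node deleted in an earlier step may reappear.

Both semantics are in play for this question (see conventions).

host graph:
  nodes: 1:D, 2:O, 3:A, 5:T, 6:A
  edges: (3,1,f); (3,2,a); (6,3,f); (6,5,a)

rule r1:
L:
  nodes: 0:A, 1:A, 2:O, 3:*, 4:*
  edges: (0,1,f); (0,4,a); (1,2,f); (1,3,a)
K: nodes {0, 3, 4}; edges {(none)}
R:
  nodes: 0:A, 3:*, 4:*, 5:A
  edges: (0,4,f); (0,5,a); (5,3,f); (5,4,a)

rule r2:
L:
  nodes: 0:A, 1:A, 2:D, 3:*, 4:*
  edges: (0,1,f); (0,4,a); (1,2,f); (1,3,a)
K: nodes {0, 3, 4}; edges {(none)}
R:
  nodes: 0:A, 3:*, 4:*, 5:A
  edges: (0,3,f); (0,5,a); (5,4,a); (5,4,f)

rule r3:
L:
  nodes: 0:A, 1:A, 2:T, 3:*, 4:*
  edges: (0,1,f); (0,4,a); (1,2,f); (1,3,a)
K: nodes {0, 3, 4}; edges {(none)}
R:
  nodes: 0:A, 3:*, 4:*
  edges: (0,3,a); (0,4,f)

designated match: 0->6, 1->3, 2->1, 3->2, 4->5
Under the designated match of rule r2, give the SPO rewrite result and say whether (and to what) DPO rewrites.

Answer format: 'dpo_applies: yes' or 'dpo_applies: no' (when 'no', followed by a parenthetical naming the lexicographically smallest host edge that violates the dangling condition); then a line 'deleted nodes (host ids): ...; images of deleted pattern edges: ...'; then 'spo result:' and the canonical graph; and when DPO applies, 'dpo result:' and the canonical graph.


dpo_applies: yes
deleted nodes (host ids): 1, 3; images of deleted pattern edges: (3,1,f); (3,2,a); (6,3,f); (6,5,a)
spo result:
nodes: 2:O, 5:T, 6:A, 7:A
edges: (6,2,f); (6,7,a); (7,5,a); (7,5,f)
dpo result:
nodes: 2:O, 5:T, 6:A, 7:A
edges: (6,2,f); (6,7,a); (7,5,a); (7,5,f)


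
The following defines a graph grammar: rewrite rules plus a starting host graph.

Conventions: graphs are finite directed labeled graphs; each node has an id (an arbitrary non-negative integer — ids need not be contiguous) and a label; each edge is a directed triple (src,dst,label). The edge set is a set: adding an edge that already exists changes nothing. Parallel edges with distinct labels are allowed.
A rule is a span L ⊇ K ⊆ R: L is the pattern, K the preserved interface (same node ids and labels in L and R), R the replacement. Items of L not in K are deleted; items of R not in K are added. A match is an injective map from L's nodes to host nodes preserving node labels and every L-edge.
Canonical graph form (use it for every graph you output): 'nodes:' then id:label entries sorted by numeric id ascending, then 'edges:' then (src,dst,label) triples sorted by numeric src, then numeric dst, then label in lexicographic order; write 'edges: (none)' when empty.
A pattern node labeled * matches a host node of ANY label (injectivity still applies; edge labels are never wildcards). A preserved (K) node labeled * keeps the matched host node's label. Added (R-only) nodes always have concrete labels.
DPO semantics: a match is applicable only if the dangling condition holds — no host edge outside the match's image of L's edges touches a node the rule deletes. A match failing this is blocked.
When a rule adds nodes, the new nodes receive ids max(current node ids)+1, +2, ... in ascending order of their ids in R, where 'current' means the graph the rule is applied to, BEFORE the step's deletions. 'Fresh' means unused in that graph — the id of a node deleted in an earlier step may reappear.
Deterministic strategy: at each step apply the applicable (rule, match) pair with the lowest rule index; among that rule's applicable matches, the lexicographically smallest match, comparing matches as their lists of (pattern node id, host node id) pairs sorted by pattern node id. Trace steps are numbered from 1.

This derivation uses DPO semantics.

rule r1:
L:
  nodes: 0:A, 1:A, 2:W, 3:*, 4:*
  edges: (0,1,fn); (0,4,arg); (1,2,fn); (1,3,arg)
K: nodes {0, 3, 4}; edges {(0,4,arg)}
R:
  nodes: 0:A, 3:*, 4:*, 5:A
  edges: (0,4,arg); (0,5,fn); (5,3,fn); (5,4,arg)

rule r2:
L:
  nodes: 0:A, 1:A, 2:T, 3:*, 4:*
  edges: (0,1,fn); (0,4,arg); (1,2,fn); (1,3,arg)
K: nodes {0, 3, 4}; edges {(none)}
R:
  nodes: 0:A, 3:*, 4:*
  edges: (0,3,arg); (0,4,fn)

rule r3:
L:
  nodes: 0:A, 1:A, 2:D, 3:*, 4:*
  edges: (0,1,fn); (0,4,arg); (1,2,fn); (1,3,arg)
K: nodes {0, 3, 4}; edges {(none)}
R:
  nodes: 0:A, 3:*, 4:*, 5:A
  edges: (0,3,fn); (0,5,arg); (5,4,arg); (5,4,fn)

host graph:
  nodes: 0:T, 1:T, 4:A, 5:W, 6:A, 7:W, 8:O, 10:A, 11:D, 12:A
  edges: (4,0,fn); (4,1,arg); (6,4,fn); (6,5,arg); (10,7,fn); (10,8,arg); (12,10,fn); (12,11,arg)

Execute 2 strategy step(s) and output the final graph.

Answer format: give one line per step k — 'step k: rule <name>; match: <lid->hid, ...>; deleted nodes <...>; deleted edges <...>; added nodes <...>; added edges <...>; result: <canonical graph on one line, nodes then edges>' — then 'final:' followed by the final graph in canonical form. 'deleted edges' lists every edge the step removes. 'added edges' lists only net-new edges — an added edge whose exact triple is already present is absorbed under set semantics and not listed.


step 1: rule r1; match: 0->12, 1->10, 2->7, 3->8, 4->11; deleted nodes 7, 10; deleted edges (10,7,fn); (10,8,arg); (12,10,fn); added nodes 13; added edges (12,13,fn); (13,8,fn); (13,11,arg); result: nodes: 0:T, 1:T, 4:A, 5:W, 6:A, 8:O, 11:D, 12:A, 13:A edges: (4,0,fn); (4,1,arg); (6,4,fn); (6,5,arg); (12,11,arg); (12,13,fn); (13,8,fn); (13,11,arg)
step 2: rule r2; match: 0->6, 1->4, 2->0, 3->1, 4->5; deleted nodes 0, 4; deleted edges (4,0,fn); (4,1,arg); (6,4,fn); (6,5,arg); added nodes (none); added edges (6,1,arg); (6,5,fn); result: nodes: 1:T, 5:W, 6:A, 8:O, 11:D, 12:A, 13:A edges: (6,1,arg); (6,5,fn); (12,11,arg); (12,13,fn); (13,8,fn); (13,11,arg)
final:
nodes: 1:T, 5:W, 6:A, 8:O, 11:D, 12:A, 13:A
edges: (6,1,arg); (6,5,fn); (12,11,arg); (12,13,fn); (13,8,fn); (13,11,arg)


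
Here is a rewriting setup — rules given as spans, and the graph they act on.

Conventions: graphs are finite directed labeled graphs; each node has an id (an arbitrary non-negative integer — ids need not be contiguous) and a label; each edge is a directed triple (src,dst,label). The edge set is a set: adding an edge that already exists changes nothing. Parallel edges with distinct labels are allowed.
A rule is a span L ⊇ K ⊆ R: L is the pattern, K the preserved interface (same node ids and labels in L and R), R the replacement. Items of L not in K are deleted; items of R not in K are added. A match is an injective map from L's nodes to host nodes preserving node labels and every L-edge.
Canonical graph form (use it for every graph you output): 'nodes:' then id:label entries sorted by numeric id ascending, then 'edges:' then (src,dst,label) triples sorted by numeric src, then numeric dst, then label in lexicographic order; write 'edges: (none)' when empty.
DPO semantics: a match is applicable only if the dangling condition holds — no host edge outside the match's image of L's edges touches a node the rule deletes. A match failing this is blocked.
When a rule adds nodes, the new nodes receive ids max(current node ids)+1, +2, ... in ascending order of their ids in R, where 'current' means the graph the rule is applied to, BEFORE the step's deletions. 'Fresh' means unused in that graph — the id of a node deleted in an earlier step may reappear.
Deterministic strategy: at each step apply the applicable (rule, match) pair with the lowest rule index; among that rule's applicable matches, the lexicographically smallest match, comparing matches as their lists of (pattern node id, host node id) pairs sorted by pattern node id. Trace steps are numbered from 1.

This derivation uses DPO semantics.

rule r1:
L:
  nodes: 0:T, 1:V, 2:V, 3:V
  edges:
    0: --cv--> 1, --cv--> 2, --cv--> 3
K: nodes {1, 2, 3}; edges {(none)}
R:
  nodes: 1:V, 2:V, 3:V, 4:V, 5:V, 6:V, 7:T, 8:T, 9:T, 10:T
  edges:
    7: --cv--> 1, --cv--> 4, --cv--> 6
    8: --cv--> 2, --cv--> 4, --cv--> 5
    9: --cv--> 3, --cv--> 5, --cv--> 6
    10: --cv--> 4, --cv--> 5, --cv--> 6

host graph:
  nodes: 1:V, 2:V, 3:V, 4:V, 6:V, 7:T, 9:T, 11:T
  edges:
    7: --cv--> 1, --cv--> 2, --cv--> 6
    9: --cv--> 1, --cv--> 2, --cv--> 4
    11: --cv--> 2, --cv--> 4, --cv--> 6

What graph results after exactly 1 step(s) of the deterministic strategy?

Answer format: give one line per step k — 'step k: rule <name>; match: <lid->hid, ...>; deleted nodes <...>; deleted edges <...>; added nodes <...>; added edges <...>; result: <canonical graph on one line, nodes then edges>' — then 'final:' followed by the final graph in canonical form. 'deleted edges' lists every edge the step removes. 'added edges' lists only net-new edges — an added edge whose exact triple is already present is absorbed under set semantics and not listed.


step 1: rule r1; match: 0->7, 1->1, 2->2, 3->6; deleted nodes 7; deleted edges (7,1,cv); (7,2,cv); (7,6,cv); added nodes 12, 13, 14, 15, 16, 17, 18; added edges (15,1,cv); (15,12,cv); (15,14,cv); (16,2,cv); (16,12,cv); (16,13,cv); (17,6,cv); (17,13,cv); (17,14,cv); (18,12,cv); (18,13,cv); (18,14,cv); result: nodes: 1:V, 2:V, 3:V, 4:V, 6:V, 9:T, 11:T, 12:V, 13:V, 14:V, 15:T, 16:T, 17:T, 18:T edges: (9,1,cv); (9,2,cv); (9,4,cv); (11,2,cv); (11,4,cv); (11,6,cv); (15,1,cv); (15,12,cv); (15,14,cv); (16,2,cv); (16,12,cv); (16,13,cv); (17,6,cv); (17,13,cv); (17,14,cv); (18,12,cv); (18,13,cv); (18,14,cv)
final:
nodes: 1:V, 2:V, 3:V, 4:V, 6:V, 9:T, 11:T, 12:V, 13:V, 14:V, 15:T, 16:T, 17:T, 18:T
edges: (9,1,cv); (9,2,cv); (9,4,cv); (11,2,cv); (11,4,cv); (11,6,cv); (15,1,cv); (15,12,cv); (15,14,cv); (16,2,cv); (16,12,cv); (16,13,cv); (17,6,cv); (17,13,cv); (17,14,cv); (18,12,cv); (18,13,cv); (18,14,cv)


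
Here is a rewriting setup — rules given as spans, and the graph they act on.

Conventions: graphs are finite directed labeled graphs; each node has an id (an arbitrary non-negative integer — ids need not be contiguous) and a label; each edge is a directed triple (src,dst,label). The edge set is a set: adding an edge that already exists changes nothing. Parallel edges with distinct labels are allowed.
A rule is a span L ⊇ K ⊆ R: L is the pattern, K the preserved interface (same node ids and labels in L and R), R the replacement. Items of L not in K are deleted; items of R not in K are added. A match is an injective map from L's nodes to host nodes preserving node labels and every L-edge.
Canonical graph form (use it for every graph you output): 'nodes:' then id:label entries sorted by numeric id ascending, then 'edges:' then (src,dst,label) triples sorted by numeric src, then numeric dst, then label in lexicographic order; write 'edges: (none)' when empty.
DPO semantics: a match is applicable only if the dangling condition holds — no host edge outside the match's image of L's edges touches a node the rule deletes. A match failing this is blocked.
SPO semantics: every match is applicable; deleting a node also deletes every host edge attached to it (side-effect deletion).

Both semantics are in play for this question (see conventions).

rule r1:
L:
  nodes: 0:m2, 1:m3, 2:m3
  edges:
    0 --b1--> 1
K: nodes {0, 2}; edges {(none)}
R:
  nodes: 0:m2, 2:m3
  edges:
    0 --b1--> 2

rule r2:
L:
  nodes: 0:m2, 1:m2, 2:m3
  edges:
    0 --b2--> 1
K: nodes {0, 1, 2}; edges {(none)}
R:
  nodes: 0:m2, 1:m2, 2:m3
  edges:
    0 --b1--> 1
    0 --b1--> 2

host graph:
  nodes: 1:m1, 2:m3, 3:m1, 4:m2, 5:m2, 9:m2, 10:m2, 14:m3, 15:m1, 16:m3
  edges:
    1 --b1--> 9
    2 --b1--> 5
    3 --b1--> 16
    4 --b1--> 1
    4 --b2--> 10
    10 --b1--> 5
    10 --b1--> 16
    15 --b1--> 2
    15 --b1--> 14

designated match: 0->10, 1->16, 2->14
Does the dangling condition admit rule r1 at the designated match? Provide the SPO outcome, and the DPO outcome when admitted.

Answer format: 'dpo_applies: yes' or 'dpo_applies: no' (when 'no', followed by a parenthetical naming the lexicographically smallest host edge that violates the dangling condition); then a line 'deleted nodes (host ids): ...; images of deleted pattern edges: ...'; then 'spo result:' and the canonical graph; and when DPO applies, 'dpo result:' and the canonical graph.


dpo_applies: no
(the rule deletes node 16, which keeps host edge (3,16,b1) outside the match image — the dangling condition fails, DPO blocks; SPO proceeds and side-deletes such edges)
deleted nodes (host ids): 16; images of deleted pattern edges: (10,16,b1)
spo result:
nodes: 1:m1, 2:m3, 3:m1, 4:m2, 5:m2, 9:m2, 10:m2, 14:m3, 15:m1
edges: (1,9,b1); (2,5,b1); (4,1,b1); (4,10,b2); (10,5,b1); (10,14,b1); (15,2,b1); (15,14,b1)
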